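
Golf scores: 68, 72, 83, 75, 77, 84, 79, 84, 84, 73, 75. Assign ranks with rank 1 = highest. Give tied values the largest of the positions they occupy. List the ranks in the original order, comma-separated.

Sorted (descending): 84, 84, 84, 83, 79, 77, 75, 75, 73, 72, 68
The 3 values of 84 occupy positions 1–3 → each gets rank 3.
The 2 values of 75 occupy positions 7–8 → each gets rank 8.

11, 10, 4, 8, 6, 3, 5, 3, 3, 9, 8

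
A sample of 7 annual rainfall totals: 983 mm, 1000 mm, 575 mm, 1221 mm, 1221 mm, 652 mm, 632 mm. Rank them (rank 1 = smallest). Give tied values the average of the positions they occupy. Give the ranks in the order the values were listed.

Sorted (ascending): 575, 632, 652, 983, 1000, 1221, 1221
The 2 values of 1221 occupy positions 6–7 → average rank (6+7)/2 = 6.5.

4, 5, 1, 6.5, 6.5, 3, 2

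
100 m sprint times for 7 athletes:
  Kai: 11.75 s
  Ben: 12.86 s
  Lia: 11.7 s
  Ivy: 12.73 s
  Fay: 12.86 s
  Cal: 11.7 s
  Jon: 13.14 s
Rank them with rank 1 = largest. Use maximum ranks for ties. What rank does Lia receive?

7

Sorted (descending): 13.14, 12.86, 12.86, 12.73, 11.75, 11.7, 11.7
The 2 values of 12.86 occupy positions 2–3 → each gets rank 3.
The 2 values of 11.7 occupy positions 6–7 → each gets rank 7.
Lia has value 11.7 s → rank 7.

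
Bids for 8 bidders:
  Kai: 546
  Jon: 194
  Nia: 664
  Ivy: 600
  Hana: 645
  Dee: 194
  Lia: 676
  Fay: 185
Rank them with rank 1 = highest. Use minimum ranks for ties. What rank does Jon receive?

6

Sorted (descending): 676, 664, 645, 600, 546, 194, 194, 185
The 2 values of 194 occupy positions 6–7 → each gets rank 6.
Jon has value 194 → rank 6.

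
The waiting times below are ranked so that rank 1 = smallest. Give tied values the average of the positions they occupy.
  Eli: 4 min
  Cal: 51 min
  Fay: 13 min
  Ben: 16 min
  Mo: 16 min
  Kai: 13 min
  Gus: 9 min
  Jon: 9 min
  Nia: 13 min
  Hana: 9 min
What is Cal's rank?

10

Sorted (ascending): 4, 9, 9, 9, 13, 13, 13, 16, 16, 51
The 3 values of 9 occupy positions 2–4 → average rank 3.
The 3 values of 13 occupy positions 5–7 → average rank 6.
The 2 values of 16 occupy positions 8–9 → average rank (8+9)/2 = 8.5.
Cal has value 51 min → rank 10.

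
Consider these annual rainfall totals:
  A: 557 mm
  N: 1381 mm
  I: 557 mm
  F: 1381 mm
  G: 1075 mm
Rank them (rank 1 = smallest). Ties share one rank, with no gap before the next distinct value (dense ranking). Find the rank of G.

Sorted (ascending): 557, 557, 1075, 1381, 1381
The 2 values of 557 share dense rank 1.
The 2 values of 1381 share dense rank 3.
Remaining distinct values take the next consecutive integers.
G has value 1075 mm → rank 2.

2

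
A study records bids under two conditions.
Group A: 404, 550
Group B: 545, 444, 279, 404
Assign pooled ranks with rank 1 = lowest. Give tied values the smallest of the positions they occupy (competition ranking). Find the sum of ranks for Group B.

12

Sorted (ascending): 279, 404, 404, 444, 545, 550
The 2 values of 404 occupy positions 2–3 → each gets rank 2.
Group B values → pooled ranks: 545→5, 444→4, 279→1, 404→2
Rank sum = 5 + 4 + 1 + 2 = 12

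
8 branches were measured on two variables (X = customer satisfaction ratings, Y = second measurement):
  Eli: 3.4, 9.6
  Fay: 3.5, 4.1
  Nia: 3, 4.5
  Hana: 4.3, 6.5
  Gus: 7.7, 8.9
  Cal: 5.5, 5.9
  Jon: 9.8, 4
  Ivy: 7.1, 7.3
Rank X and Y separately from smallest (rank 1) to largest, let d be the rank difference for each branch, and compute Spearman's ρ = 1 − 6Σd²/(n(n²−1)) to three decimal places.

-0.095

Ranks of variable 1: 2, 3, 1, 4, 7, 5, 8, 6
Ranks of variable 2: 8, 2, 3, 5, 7, 4, 1, 6
d = r₁ − r₂: -6, 1, -2, -1, 0, 1, 7, 0
d²: 36, 1, 4, 1, 0, 1, 49, 0; Σd² = 92
ρ = 1 − 6·92/(8·63) = 1 − 552/504 = -0.095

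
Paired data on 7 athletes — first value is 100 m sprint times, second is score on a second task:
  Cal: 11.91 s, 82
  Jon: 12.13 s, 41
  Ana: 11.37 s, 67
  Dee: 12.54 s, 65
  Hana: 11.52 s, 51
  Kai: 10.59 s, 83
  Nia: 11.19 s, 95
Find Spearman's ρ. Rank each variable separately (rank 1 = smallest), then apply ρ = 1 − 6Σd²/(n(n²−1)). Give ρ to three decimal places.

Ranks of variable 1: 5, 6, 3, 7, 4, 1, 2
Ranks of variable 2: 5, 1, 4, 3, 2, 6, 7
d = r₁ − r₂: 0, 5, -1, 4, 2, -5, -5
d²: 0, 25, 1, 16, 4, 25, 25; Σd² = 96
ρ = 1 − 6·96/(7·48) = 1 − 576/336 = -0.714

-0.714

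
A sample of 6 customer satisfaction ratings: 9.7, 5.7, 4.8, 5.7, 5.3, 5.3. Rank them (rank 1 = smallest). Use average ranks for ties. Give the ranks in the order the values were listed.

6, 4.5, 1, 4.5, 2.5, 2.5

Sorted (ascending): 4.8, 5.3, 5.3, 5.7, 5.7, 9.7
The 2 values of 5.3 occupy positions 2–3 → average rank (2+3)/2 = 2.5.
The 2 values of 5.7 occupy positions 4–5 → average rank (4+5)/2 = 4.5.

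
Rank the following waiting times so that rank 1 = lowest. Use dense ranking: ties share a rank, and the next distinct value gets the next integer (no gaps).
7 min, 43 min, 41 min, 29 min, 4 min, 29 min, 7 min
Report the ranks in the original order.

Sorted (ascending): 4, 7, 7, 29, 29, 41, 43
The 2 values of 7 share dense rank 2.
The 2 values of 29 share dense rank 3.
Remaining distinct values take the next consecutive integers.

2, 5, 4, 3, 1, 3, 2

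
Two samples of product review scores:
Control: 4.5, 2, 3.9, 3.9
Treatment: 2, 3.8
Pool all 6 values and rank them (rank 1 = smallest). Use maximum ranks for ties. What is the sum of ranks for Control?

Sorted (ascending): 2, 2, 3.8, 3.9, 3.9, 4.5
The 2 values of 2 occupy positions 1–2 → each gets rank 2.
The 2 values of 3.9 occupy positions 4–5 → each gets rank 5.
Control values → pooled ranks: 4.5→6, 2→2, 3.9→5, 3.9→5
Rank sum = 6 + 2 + 5 + 5 = 18

18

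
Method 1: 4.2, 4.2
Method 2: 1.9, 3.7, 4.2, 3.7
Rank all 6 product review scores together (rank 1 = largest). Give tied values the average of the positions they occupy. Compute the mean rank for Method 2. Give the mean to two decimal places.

4.25

Sorted (descending): 4.2, 4.2, 4.2, 3.7, 3.7, 1.9
The 3 values of 4.2 occupy positions 1–3 → average rank 2.
The 2 values of 3.7 occupy positions 4–5 → average rank (4+5)/2 = 4.5.
Method 2 values → pooled ranks: 1.9→6, 3.7→4.5, 4.2→2, 3.7→4.5
Mean rank = (6 + 4.5 + 2 + 4.5) / 4 = 4.25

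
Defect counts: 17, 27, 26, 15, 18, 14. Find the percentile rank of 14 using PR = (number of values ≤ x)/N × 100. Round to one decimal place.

16.7

N = 6.
Strictly below 14: 0. Equal to 14: 1.
PR = 1/6 × 100 = 16.7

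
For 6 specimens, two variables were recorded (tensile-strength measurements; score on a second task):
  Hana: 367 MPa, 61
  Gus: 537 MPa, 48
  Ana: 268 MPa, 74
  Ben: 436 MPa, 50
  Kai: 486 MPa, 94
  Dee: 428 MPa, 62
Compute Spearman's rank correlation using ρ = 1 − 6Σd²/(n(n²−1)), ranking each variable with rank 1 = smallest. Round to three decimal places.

-0.371

Ranks of variable 1: 2, 6, 1, 4, 5, 3
Ranks of variable 2: 3, 1, 5, 2, 6, 4
d = r₁ − r₂: -1, 5, -4, 2, -1, -1
d²: 1, 25, 16, 4, 1, 1; Σd² = 48
ρ = 1 − 6·48/(6·35) = 1 − 288/210 = -0.371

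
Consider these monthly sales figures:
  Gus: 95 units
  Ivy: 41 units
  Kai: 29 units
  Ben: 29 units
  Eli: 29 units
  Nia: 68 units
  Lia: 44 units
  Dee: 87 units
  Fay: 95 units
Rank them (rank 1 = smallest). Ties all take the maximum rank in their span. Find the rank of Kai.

Sorted (ascending): 29, 29, 29, 41, 44, 68, 87, 95, 95
The 3 values of 29 occupy positions 1–3 → each gets rank 3.
The 2 values of 95 occupy positions 8–9 → each gets rank 9.
Kai has value 29 units → rank 3.

3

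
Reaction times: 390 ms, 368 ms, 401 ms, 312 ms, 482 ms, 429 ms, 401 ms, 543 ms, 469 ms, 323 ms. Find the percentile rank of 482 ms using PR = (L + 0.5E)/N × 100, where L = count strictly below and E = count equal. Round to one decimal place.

N = 10.
Strictly below 482: 8. Equal to 482: 1.
PR = (8 + 0.5·1)/10 × 100 = 85.0

85.0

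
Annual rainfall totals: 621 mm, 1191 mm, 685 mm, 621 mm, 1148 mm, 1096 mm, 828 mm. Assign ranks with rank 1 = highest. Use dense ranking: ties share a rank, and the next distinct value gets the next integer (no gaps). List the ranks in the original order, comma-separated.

Sorted (descending): 1191, 1148, 1096, 828, 685, 621, 621
The 2 values of 621 share dense rank 6.
Remaining distinct values take the next consecutive integers.

6, 1, 5, 6, 2, 3, 4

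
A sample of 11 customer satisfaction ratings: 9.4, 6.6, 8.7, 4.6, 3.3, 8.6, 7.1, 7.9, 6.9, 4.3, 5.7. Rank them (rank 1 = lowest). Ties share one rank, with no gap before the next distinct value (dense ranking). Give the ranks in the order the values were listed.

Sorted (ascending): 3.3, 4.3, 4.6, 5.7, 6.6, 6.9, 7.1, 7.9, 8.6, 8.7, 9.4
No ties — each value takes its position as its rank.

11, 5, 10, 3, 1, 9, 7, 8, 6, 2, 4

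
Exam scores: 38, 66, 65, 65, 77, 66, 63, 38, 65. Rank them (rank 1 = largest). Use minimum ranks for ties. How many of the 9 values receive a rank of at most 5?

Sorted (descending): 77, 66, 66, 65, 65, 65, 63, 38, 38
The 2 values of 66 occupy positions 2–3 → each gets rank 2.
The 3 values of 65 occupy positions 4–6 → each gets rank 4.
The 2 values of 38 occupy positions 8–9 → each gets rank 8.
Ranks ≤ 5: {1, 2, 2, 4, 4, 4} → 6 values.

6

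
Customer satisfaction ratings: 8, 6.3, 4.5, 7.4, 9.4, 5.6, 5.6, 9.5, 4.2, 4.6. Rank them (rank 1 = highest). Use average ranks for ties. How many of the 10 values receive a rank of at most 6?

Sorted (descending): 9.5, 9.4, 8, 7.4, 6.3, 5.6, 5.6, 4.6, 4.5, 4.2
The 2 values of 5.6 occupy positions 6–7 → average rank (6+7)/2 = 6.5.
Ranks ≤ 6: {1, 2, 3, 4, 5} → 5 values.

5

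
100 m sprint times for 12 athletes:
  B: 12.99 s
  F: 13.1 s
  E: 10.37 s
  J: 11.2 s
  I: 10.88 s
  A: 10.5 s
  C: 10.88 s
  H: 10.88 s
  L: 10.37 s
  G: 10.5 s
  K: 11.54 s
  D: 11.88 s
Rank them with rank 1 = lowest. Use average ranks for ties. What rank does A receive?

3.5

Sorted (ascending): 10.37, 10.37, 10.5, 10.5, 10.88, 10.88, 10.88, 11.2, 11.54, 11.88, 12.99, 13.1
The 2 values of 10.37 occupy positions 1–2 → average rank (1+2)/2 = 1.5.
The 2 values of 10.5 occupy positions 3–4 → average rank (3+4)/2 = 3.5.
The 3 values of 10.88 occupy positions 5–7 → average rank 6.
A has value 10.5 s → rank 3.5.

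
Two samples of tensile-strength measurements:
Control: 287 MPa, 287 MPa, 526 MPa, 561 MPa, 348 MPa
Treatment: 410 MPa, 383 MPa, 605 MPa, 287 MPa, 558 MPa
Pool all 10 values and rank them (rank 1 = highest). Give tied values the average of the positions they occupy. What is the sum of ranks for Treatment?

24

Sorted (descending): 605, 561, 558, 526, 410, 383, 348, 287, 287, 287
The 3 values of 287 occupy positions 8–10 → average rank 9.
Treatment values → pooled ranks: 410→5, 383→6, 605→1, 287→9, 558→3
Rank sum = 5 + 6 + 1 + 9 + 3 = 24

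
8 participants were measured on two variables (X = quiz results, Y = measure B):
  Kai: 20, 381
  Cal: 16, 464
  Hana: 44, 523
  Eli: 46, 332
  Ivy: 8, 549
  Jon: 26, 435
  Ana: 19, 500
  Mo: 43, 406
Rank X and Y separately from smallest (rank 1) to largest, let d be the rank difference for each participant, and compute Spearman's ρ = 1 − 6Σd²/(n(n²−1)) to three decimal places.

-0.548

Ranks of variable 1: 4, 2, 7, 8, 1, 5, 3, 6
Ranks of variable 2: 2, 5, 7, 1, 8, 4, 6, 3
d = r₁ − r₂: 2, -3, 0, 7, -7, 1, -3, 3
d²: 4, 9, 0, 49, 49, 1, 9, 9; Σd² = 130
ρ = 1 − 6·130/(8·63) = 1 − 780/504 = -0.548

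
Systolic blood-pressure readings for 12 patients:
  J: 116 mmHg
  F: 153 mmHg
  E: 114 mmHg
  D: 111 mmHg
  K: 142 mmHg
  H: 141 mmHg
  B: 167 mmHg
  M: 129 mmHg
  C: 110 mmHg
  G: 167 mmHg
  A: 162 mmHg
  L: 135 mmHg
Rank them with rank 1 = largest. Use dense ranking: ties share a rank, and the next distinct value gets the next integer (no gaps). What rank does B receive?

Sorted (descending): 167, 167, 162, 153, 142, 141, 135, 129, 116, 114, 111, 110
The 2 values of 167 share dense rank 1.
Remaining distinct values take the next consecutive integers.
B has value 167 mmHg → rank 1.

1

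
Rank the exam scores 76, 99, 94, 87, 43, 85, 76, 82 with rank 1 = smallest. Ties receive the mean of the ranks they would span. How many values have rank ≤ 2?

Sorted (ascending): 43, 76, 76, 82, 85, 87, 94, 99
The 2 values of 76 occupy positions 2–3 → average rank (2+3)/2 = 2.5.
Ranks ≤ 2: {1} → 1 value.

1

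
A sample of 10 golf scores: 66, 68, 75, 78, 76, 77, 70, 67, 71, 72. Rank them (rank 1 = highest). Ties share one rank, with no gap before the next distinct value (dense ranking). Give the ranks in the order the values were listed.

10, 8, 4, 1, 3, 2, 7, 9, 6, 5

Sorted (descending): 78, 77, 76, 75, 72, 71, 70, 68, 67, 66
No ties — each value takes its position as its rank.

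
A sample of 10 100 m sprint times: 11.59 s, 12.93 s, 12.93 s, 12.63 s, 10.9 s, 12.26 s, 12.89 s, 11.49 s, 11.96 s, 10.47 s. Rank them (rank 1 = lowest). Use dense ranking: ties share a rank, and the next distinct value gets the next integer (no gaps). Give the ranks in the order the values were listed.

4, 9, 9, 7, 2, 6, 8, 3, 5, 1

Sorted (ascending): 10.47, 10.9, 11.49, 11.59, 11.96, 12.26, 12.63, 12.89, 12.93, 12.93
The 2 values of 12.93 share dense rank 9.
Remaining distinct values take the next consecutive integers.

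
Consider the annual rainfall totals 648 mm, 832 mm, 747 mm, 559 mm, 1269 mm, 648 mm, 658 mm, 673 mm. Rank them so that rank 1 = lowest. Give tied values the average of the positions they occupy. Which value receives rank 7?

Sorted (ascending): 559, 648, 648, 658, 673, 747, 832, 1269
The 2 values of 648 occupy positions 2–3 → average rank (2+3)/2 = 2.5.
Rank 7 → value 832.

832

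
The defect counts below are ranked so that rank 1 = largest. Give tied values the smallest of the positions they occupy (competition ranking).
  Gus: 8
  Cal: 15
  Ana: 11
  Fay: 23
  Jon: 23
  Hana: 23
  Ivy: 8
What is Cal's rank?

4

Sorted (descending): 23, 23, 23, 15, 11, 8, 8
The 3 values of 23 occupy positions 1–3 → each gets rank 1.
The 2 values of 8 occupy positions 6–7 → each gets rank 6.
Cal has value 15 → rank 4.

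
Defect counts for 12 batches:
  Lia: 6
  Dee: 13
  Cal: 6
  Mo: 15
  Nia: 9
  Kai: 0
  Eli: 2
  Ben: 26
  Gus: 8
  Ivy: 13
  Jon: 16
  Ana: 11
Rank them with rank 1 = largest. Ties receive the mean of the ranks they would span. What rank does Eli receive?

Sorted (descending): 26, 16, 15, 13, 13, 11, 9, 8, 6, 6, 2, 0
The 2 values of 13 occupy positions 4–5 → average rank (4+5)/2 = 4.5.
The 2 values of 6 occupy positions 9–10 → average rank (9+10)/2 = 9.5.
Eli has value 2 → rank 11.

11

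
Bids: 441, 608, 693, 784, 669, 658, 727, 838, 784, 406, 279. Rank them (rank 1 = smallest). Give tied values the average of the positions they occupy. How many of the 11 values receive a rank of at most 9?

8

Sorted (ascending): 279, 406, 441, 608, 658, 669, 693, 727, 784, 784, 838
The 2 values of 784 occupy positions 9–10 → average rank (9+10)/2 = 9.5.
Ranks ≤ 9: {1, 2, 3, 4, 5, 6, 7, 8} → 8 values.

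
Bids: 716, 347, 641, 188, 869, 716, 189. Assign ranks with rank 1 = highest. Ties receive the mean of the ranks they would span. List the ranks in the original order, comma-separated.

2.5, 5, 4, 7, 1, 2.5, 6

Sorted (descending): 869, 716, 716, 641, 347, 189, 188
The 2 values of 716 occupy positions 2–3 → average rank (2+3)/2 = 2.5.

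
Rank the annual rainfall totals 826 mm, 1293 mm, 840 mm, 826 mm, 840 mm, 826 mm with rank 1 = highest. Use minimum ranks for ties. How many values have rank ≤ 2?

3

Sorted (descending): 1293, 840, 840, 826, 826, 826
The 2 values of 840 occupy positions 2–3 → each gets rank 2.
The 3 values of 826 occupy positions 4–6 → each gets rank 4.
Ranks ≤ 2: {1, 2, 2} → 3 values.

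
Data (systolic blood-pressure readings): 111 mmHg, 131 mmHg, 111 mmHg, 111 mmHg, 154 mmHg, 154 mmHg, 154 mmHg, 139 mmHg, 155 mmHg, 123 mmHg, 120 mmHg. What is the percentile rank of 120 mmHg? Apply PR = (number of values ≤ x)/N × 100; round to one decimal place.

N = 11.
Strictly below 120: 3. Equal to 120: 1.
PR = 4/11 × 100 = 36.4

36.4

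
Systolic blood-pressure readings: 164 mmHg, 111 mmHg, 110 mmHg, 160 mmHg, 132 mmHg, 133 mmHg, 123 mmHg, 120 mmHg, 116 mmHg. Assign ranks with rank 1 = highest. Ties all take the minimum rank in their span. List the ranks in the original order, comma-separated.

1, 8, 9, 2, 4, 3, 5, 6, 7

Sorted (descending): 164, 160, 133, 132, 123, 120, 116, 111, 110
No ties — each value takes its position as its rank.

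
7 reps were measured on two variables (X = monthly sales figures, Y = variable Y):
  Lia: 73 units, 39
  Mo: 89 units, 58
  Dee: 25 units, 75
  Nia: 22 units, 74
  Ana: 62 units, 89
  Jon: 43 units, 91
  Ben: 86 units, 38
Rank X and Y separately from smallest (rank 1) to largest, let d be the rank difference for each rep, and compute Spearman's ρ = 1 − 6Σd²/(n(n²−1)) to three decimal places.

Ranks of variable 1: 5, 7, 2, 1, 4, 3, 6
Ranks of variable 2: 2, 3, 5, 4, 6, 7, 1
d = r₁ − r₂: 3, 4, -3, -3, -2, -4, 5
d²: 9, 16, 9, 9, 4, 16, 25; Σd² = 88
ρ = 1 − 6·88/(7·48) = 1 − 528/336 = -0.571

-0.571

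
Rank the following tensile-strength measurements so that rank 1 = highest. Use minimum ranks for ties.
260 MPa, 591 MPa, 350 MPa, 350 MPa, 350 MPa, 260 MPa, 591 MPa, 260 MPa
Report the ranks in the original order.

6, 1, 3, 3, 3, 6, 1, 6

Sorted (descending): 591, 591, 350, 350, 350, 260, 260, 260
The 2 values of 591 occupy positions 1–2 → each gets rank 1.
The 3 values of 350 occupy positions 3–5 → each gets rank 3.
The 3 values of 260 occupy positions 6–8 → each gets rank 6.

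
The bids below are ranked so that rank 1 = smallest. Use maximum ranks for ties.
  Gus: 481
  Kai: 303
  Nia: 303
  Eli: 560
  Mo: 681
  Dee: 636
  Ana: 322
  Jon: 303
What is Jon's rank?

Sorted (ascending): 303, 303, 303, 322, 481, 560, 636, 681
The 3 values of 303 occupy positions 1–3 → each gets rank 3.
Jon has value 303 → rank 3.

3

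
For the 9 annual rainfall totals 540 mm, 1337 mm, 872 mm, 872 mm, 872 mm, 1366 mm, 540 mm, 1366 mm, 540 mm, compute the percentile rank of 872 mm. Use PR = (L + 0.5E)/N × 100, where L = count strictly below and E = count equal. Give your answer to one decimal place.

50.0

N = 9.
Strictly below 872: 3. Equal to 872: 3.
PR = (3 + 0.5·3)/9 × 100 = 50.0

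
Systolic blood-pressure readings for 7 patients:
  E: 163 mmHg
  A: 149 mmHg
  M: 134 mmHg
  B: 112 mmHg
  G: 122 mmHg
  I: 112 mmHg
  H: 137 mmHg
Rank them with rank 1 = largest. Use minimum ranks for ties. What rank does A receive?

2

Sorted (descending): 163, 149, 137, 134, 122, 112, 112
The 2 values of 112 occupy positions 6–7 → each gets rank 6.
A has value 149 mmHg → rank 2.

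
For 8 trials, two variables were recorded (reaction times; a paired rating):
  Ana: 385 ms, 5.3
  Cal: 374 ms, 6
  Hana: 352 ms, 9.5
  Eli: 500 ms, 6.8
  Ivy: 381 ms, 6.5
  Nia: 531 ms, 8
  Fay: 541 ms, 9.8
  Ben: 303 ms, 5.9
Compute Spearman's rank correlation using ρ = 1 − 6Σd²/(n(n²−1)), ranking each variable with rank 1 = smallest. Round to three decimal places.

0.476

Ranks of variable 1: 5, 3, 2, 6, 4, 7, 8, 1
Ranks of variable 2: 1, 3, 7, 5, 4, 6, 8, 2
d = r₁ − r₂: 4, 0, -5, 1, 0, 1, 0, -1
d²: 16, 0, 25, 1, 0, 1, 0, 1; Σd² = 44
ρ = 1 − 6·44/(8·63) = 1 − 264/504 = 0.476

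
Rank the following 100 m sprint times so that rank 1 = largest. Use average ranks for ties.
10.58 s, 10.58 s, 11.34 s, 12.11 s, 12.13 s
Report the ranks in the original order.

Sorted (descending): 12.13, 12.11, 11.34, 10.58, 10.58
The 2 values of 10.58 occupy positions 4–5 → average rank (4+5)/2 = 4.5.

4.5, 4.5, 3, 2, 1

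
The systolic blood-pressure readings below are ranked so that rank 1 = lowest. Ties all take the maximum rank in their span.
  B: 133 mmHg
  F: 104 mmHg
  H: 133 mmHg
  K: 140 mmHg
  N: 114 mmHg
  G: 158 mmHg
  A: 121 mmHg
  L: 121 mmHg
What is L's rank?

4

Sorted (ascending): 104, 114, 121, 121, 133, 133, 140, 158
The 2 values of 121 occupy positions 3–4 → each gets rank 4.
The 2 values of 133 occupy positions 5–6 → each gets rank 6.
L has value 121 mmHg → rank 4.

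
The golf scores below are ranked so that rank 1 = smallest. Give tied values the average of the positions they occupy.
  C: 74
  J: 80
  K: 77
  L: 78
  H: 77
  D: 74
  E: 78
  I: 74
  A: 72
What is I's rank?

3

Sorted (ascending): 72, 74, 74, 74, 77, 77, 78, 78, 80
The 3 values of 74 occupy positions 2–4 → average rank 3.
The 2 values of 77 occupy positions 5–6 → average rank (5+6)/2 = 5.5.
The 2 values of 78 occupy positions 7–8 → average rank (7+8)/2 = 7.5.
I has value 74 → rank 3.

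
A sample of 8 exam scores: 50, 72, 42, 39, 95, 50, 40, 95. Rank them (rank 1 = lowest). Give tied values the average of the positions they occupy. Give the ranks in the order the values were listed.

4.5, 6, 3, 1, 7.5, 4.5, 2, 7.5

Sorted (ascending): 39, 40, 42, 50, 50, 72, 95, 95
The 2 values of 50 occupy positions 4–5 → average rank (4+5)/2 = 4.5.
The 2 values of 95 occupy positions 7–8 → average rank (7+8)/2 = 7.5.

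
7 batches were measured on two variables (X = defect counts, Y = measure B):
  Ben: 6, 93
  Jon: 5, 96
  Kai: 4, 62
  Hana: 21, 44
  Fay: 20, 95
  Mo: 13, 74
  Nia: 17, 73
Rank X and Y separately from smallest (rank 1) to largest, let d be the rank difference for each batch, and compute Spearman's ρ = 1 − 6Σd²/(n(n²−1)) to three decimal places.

-0.250

Ranks of variable 1: 3, 2, 1, 7, 6, 4, 5
Ranks of variable 2: 5, 7, 2, 1, 6, 4, 3
d = r₁ − r₂: -2, -5, -1, 6, 0, 0, 2
d²: 4, 25, 1, 36, 0, 0, 4; Σd² = 70
ρ = 1 − 6·70/(7·48) = 1 − 420/336 = -0.250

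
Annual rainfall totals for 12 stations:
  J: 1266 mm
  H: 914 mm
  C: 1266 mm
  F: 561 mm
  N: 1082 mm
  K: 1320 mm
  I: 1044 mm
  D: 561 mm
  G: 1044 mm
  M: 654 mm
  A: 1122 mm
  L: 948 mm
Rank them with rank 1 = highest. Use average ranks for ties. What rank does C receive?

2.5

Sorted (descending): 1320, 1266, 1266, 1122, 1082, 1044, 1044, 948, 914, 654, 561, 561
The 2 values of 1266 occupy positions 2–3 → average rank (2+3)/2 = 2.5.
The 2 values of 1044 occupy positions 6–7 → average rank (6+7)/2 = 6.5.
The 2 values of 561 occupy positions 11–12 → average rank (11+12)/2 = 11.5.
C has value 1266 mm → rank 2.5.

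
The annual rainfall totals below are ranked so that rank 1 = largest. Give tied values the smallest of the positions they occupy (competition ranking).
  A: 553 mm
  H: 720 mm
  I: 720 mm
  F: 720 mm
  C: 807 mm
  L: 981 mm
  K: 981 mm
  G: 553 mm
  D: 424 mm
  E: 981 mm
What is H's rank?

Sorted (descending): 981, 981, 981, 807, 720, 720, 720, 553, 553, 424
The 3 values of 981 occupy positions 1–3 → each gets rank 1.
The 3 values of 720 occupy positions 5–7 → each gets rank 5.
The 2 values of 553 occupy positions 8–9 → each gets rank 8.
H has value 720 mm → rank 5.

5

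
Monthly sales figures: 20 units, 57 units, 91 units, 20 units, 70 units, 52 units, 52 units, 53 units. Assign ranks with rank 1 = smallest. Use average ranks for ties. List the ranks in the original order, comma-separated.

Sorted (ascending): 20, 20, 52, 52, 53, 57, 70, 91
The 2 values of 20 occupy positions 1–2 → average rank (1+2)/2 = 1.5.
The 2 values of 52 occupy positions 3–4 → average rank (3+4)/2 = 3.5.

1.5, 6, 8, 1.5, 7, 3.5, 3.5, 5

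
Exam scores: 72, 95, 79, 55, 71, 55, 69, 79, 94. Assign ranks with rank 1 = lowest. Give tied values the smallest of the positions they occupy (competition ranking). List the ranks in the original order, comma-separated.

5, 9, 6, 1, 4, 1, 3, 6, 8

Sorted (ascending): 55, 55, 69, 71, 72, 79, 79, 94, 95
The 2 values of 55 occupy positions 1–2 → each gets rank 1.
The 2 values of 79 occupy positions 6–7 → each gets rank 6.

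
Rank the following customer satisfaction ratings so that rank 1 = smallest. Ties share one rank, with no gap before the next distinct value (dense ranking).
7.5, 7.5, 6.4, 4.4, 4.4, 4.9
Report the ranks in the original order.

4, 4, 3, 1, 1, 2

Sorted (ascending): 4.4, 4.4, 4.9, 6.4, 7.5, 7.5
The 2 values of 4.4 share dense rank 1.
The 2 values of 7.5 share dense rank 4.
Remaining distinct values take the next consecutive integers.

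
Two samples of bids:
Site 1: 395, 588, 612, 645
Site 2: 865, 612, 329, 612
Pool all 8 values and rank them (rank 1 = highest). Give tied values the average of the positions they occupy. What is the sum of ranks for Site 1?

19

Sorted (descending): 865, 645, 612, 612, 612, 588, 395, 329
The 3 values of 612 occupy positions 3–5 → average rank 4.
Site 1 values → pooled ranks: 395→7, 588→6, 612→4, 645→2
Rank sum = 7 + 6 + 4 + 2 = 19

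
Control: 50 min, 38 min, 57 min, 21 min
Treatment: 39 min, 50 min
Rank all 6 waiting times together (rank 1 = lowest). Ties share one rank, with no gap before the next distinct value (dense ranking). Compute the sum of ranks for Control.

12

Sorted (ascending): 21, 38, 39, 50, 50, 57
The 2 values of 50 share dense rank 4.
Remaining distinct values take the next consecutive integers.
Control values → pooled ranks: 50→4, 38→2, 57→5, 21→1
Rank sum = 4 + 2 + 5 + 1 = 12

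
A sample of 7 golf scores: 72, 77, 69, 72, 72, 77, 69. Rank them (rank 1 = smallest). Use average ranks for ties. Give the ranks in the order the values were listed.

4, 6.5, 1.5, 4, 4, 6.5, 1.5

Sorted (ascending): 69, 69, 72, 72, 72, 77, 77
The 2 values of 69 occupy positions 1–2 → average rank (1+2)/2 = 1.5.
The 3 values of 72 occupy positions 3–5 → average rank 4.
The 2 values of 77 occupy positions 6–7 → average rank (6+7)/2 = 6.5.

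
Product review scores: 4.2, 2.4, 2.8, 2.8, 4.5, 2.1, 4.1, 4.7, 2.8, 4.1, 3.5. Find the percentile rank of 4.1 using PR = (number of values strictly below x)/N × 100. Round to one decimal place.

N = 11.
Strictly below 4.1: 6. Equal to 4.1: 2.
PR = 6/11 × 100 = 54.5

54.5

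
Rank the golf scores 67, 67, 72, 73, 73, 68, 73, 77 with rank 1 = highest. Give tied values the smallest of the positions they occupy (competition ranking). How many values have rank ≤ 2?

Sorted (descending): 77, 73, 73, 73, 72, 68, 67, 67
The 3 values of 73 occupy positions 2–4 → each gets rank 2.
The 2 values of 67 occupy positions 7–8 → each gets rank 7.
Ranks ≤ 2: {1, 2, 2, 2} → 4 values.

4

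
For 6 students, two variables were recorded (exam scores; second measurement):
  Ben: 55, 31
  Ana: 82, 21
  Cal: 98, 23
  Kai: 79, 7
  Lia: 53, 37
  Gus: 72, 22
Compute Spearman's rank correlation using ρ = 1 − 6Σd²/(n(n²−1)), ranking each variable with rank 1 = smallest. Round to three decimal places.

Ranks of variable 1: 2, 5, 6, 4, 1, 3
Ranks of variable 2: 5, 2, 4, 1, 6, 3
d = r₁ − r₂: -3, 3, 2, 3, -5, 0
d²: 9, 9, 4, 9, 25, 0; Σd² = 56
ρ = 1 − 6·56/(6·35) = 1 − 336/210 = -0.600

-0.600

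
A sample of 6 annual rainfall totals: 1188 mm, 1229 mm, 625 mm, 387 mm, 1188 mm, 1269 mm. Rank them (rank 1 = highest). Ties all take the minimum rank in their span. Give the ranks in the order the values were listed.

3, 2, 5, 6, 3, 1

Sorted (descending): 1269, 1229, 1188, 1188, 625, 387
The 2 values of 1188 occupy positions 3–4 → each gets rank 3.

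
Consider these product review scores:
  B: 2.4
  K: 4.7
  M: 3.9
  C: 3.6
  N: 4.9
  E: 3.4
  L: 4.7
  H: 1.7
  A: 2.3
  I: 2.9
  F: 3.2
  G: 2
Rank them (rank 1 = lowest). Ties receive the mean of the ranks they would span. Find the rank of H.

1

Sorted (ascending): 1.7, 2, 2.3, 2.4, 2.9, 3.2, 3.4, 3.6, 3.9, 4.7, 4.7, 4.9
The 2 values of 4.7 occupy positions 10–11 → average rank (10+11)/2 = 10.5.
H has value 1.7 → rank 1.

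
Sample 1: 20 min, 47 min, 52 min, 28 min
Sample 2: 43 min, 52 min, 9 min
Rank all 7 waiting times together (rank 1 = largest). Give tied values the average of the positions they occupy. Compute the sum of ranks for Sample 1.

Sorted (descending): 52, 52, 47, 43, 28, 20, 9
The 2 values of 52 occupy positions 1–2 → average rank (1+2)/2 = 1.5.
Sample 1 values → pooled ranks: 20→6, 47→3, 52→1.5, 28→5
Rank sum = 6 + 3 + 1.5 + 5 = 15.5

15.5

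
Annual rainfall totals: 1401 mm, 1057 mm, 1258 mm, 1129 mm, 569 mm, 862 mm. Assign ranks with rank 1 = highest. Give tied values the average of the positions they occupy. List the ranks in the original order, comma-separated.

1, 4, 2, 3, 6, 5

Sorted (descending): 1401, 1258, 1129, 1057, 862, 569
No ties — each value takes its position as its rank.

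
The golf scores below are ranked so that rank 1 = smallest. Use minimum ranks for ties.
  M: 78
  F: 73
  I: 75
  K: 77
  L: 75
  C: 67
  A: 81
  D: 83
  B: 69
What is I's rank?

4

Sorted (ascending): 67, 69, 73, 75, 75, 77, 78, 81, 83
The 2 values of 75 occupy positions 4–5 → each gets rank 4.
I has value 75 → rank 4.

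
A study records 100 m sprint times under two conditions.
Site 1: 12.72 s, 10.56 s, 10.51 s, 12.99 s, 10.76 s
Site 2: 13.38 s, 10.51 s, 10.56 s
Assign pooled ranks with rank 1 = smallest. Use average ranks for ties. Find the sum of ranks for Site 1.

23

Sorted (ascending): 10.51, 10.51, 10.56, 10.56, 10.76, 12.72, 12.99, 13.38
The 2 values of 10.51 occupy positions 1–2 → average rank (1+2)/2 = 1.5.
The 2 values of 10.56 occupy positions 3–4 → average rank (3+4)/2 = 3.5.
Site 1 values → pooled ranks: 12.72→6, 10.56→3.5, 10.51→1.5, 12.99→7, 10.76→5
Rank sum = 6 + 3.5 + 1.5 + 7 + 5 = 23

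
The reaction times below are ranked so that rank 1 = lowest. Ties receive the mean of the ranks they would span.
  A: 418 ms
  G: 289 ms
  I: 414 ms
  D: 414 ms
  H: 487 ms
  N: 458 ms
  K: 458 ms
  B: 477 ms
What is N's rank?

Sorted (ascending): 289, 414, 414, 418, 458, 458, 477, 487
The 2 values of 414 occupy positions 2–3 → average rank (2+3)/2 = 2.5.
The 2 values of 458 occupy positions 5–6 → average rank (5+6)/2 = 5.5.
N has value 458 ms → rank 5.5.

5.5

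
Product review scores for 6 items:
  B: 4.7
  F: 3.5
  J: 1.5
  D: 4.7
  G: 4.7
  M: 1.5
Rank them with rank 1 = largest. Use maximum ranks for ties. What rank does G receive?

Sorted (descending): 4.7, 4.7, 4.7, 3.5, 1.5, 1.5
The 3 values of 4.7 occupy positions 1–3 → each gets rank 3.
The 2 values of 1.5 occupy positions 5–6 → each gets rank 6.
G has value 4.7 → rank 3.

3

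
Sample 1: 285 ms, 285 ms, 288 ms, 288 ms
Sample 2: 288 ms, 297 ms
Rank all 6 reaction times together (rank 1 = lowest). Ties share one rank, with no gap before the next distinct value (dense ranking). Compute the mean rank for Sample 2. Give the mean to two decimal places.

2.50

Sorted (ascending): 285, 285, 288, 288, 288, 297
The 2 values of 285 share dense rank 1.
The 3 values of 288 share dense rank 2.
Remaining distinct values take the next consecutive integers.
Sample 2 values → pooled ranks: 288→2, 297→3
Mean rank = (2 + 3) / 2 = 2.50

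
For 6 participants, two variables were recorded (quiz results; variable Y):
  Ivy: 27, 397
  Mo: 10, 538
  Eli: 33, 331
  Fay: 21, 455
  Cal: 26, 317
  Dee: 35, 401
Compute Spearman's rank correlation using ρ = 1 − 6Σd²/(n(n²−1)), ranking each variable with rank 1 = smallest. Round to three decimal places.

-0.486

Ranks of variable 1: 4, 1, 5, 2, 3, 6
Ranks of variable 2: 3, 6, 2, 5, 1, 4
d = r₁ − r₂: 1, -5, 3, -3, 2, 2
d²: 1, 25, 9, 9, 4, 4; Σd² = 52
ρ = 1 − 6·52/(6·35) = 1 − 312/210 = -0.486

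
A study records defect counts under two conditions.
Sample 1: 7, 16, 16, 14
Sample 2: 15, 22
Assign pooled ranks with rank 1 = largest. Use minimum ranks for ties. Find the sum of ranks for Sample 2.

Sorted (descending): 22, 16, 16, 15, 14, 7
The 2 values of 16 occupy positions 2–3 → each gets rank 2.
Sample 2 values → pooled ranks: 15→4, 22→1
Rank sum = 4 + 1 = 5

5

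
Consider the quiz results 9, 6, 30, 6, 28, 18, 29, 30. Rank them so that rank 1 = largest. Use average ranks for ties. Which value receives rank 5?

18

Sorted (descending): 30, 30, 29, 28, 18, 9, 6, 6
The 2 values of 30 occupy positions 1–2 → average rank (1+2)/2 = 1.5.
The 2 values of 6 occupy positions 7–8 → average rank (7+8)/2 = 7.5.
Rank 5 → value 18.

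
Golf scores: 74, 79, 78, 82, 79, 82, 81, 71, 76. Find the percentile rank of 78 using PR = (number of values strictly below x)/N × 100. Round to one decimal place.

N = 9.
Strictly below 78: 3. Equal to 78: 1.
PR = 3/9 × 100 = 33.3

33.3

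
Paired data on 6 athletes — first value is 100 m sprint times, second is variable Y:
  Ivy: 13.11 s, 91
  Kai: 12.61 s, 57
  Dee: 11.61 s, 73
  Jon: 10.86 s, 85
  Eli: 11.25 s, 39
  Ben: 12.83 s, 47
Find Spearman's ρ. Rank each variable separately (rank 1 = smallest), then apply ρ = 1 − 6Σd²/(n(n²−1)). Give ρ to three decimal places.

Ranks of variable 1: 6, 4, 3, 1, 2, 5
Ranks of variable 2: 6, 3, 4, 5, 1, 2
d = r₁ − r₂: 0, 1, -1, -4, 1, 3
d²: 0, 1, 1, 16, 1, 9; Σd² = 28
ρ = 1 − 6·28/(6·35) = 1 − 168/210 = 0.200

0.200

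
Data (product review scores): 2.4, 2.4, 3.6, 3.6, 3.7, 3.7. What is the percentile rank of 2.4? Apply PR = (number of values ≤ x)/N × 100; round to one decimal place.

33.3

N = 6.
Strictly below 2.4: 0. Equal to 2.4: 2.
PR = 2/6 × 100 = 33.3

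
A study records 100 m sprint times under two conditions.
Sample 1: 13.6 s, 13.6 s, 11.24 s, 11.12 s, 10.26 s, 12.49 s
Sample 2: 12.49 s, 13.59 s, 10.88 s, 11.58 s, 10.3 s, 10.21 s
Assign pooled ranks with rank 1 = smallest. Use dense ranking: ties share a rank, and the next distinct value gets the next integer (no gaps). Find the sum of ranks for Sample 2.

Sorted (ascending): 10.21, 10.26, 10.3, 10.88, 11.12, 11.24, 11.58, 12.49, 12.49, 13.59, 13.6, 13.6
The 2 values of 12.49 share dense rank 8.
The 2 values of 13.6 share dense rank 10.
Remaining distinct values take the next consecutive integers.
Sample 2 values → pooled ranks: 12.49→8, 13.59→9, 10.88→4, 11.58→7, 10.3→3, 10.21→1
Rank sum = 8 + 9 + 4 + 7 + 3 + 1 = 32

32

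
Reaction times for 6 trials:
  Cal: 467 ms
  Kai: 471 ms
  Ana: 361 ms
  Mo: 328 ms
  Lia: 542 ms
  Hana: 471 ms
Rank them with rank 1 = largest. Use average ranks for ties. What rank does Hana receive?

2.5

Sorted (descending): 542, 471, 471, 467, 361, 328
The 2 values of 471 occupy positions 2–3 → average rank (2+3)/2 = 2.5.
Hana has value 471 ms → rank 2.5.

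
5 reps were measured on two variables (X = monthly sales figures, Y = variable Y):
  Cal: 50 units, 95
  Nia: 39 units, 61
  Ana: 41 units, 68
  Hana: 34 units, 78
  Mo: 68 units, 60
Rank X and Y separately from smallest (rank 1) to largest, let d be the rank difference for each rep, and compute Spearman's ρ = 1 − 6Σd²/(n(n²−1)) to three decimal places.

-0.300

Ranks of variable 1: 4, 2, 3, 1, 5
Ranks of variable 2: 5, 2, 3, 4, 1
d = r₁ − r₂: -1, 0, 0, -3, 4
d²: 1, 0, 0, 9, 16; Σd² = 26
ρ = 1 − 6·26/(5·24) = 1 − 156/120 = -0.300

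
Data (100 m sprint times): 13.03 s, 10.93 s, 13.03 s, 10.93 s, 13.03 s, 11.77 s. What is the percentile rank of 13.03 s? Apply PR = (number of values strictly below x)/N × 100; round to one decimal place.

N = 6.
Strictly below 13.03: 3. Equal to 13.03: 3.
PR = 3/6 × 100 = 50.0

50.0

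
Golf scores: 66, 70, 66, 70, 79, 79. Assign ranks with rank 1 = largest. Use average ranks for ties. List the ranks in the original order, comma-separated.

Sorted (descending): 79, 79, 70, 70, 66, 66
The 2 values of 79 occupy positions 1–2 → average rank (1+2)/2 = 1.5.
The 2 values of 70 occupy positions 3–4 → average rank (3+4)/2 = 3.5.
The 2 values of 66 occupy positions 5–6 → average rank (5+6)/2 = 5.5.

5.5, 3.5, 5.5, 3.5, 1.5, 1.5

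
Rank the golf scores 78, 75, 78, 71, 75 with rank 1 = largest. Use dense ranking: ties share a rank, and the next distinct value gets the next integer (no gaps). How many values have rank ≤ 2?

Sorted (descending): 78, 78, 75, 75, 71
The 2 values of 78 share dense rank 1.
The 2 values of 75 share dense rank 2.
Remaining distinct values take the next consecutive integers.
Ranks ≤ 2: {1, 1, 2, 2} → 4 values.

4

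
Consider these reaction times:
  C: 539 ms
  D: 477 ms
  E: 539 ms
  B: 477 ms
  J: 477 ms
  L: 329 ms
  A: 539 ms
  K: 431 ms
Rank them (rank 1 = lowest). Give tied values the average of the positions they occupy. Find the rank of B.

Sorted (ascending): 329, 431, 477, 477, 477, 539, 539, 539
The 3 values of 477 occupy positions 3–5 → average rank 4.
The 3 values of 539 occupy positions 6–8 → average rank 7.
B has value 477 ms → rank 4.

4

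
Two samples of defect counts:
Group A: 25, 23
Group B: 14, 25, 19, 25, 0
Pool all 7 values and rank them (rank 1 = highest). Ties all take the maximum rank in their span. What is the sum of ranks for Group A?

Sorted (descending): 25, 25, 25, 23, 19, 14, 0
The 3 values of 25 occupy positions 1–3 → each gets rank 3.
Group A values → pooled ranks: 25→3, 23→4
Rank sum = 3 + 4 = 7

7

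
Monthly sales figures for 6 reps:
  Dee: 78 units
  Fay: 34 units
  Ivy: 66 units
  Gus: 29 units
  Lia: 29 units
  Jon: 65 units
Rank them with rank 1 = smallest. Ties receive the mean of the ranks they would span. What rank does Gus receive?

Sorted (ascending): 29, 29, 34, 65, 66, 78
The 2 values of 29 occupy positions 1–2 → average rank (1+2)/2 = 1.5.
Gus has value 29 units → rank 1.5.

1.5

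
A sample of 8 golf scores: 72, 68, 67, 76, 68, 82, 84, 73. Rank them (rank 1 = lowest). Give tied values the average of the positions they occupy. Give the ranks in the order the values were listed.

4, 2.5, 1, 6, 2.5, 7, 8, 5

Sorted (ascending): 67, 68, 68, 72, 73, 76, 82, 84
The 2 values of 68 occupy positions 2–3 → average rank (2+3)/2 = 2.5.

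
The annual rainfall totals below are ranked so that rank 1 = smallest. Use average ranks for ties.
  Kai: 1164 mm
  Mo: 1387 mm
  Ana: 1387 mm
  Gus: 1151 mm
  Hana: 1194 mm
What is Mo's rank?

Sorted (ascending): 1151, 1164, 1194, 1387, 1387
The 2 values of 1387 occupy positions 4–5 → average rank (4+5)/2 = 4.5.
Mo has value 1387 mm → rank 4.5.

4.5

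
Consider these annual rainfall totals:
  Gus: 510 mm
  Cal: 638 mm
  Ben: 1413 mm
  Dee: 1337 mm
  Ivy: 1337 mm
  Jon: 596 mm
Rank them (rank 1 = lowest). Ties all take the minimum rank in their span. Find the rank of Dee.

Sorted (ascending): 510, 596, 638, 1337, 1337, 1413
The 2 values of 1337 occupy positions 4–5 → each gets rank 4.
Dee has value 1337 mm → rank 4.

4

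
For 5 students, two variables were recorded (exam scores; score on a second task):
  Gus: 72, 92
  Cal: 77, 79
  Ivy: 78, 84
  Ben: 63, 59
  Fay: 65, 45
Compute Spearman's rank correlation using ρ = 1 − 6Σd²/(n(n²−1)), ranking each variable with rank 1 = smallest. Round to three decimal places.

0.600

Ranks of variable 1: 3, 4, 5, 1, 2
Ranks of variable 2: 5, 3, 4, 2, 1
d = r₁ − r₂: -2, 1, 1, -1, 1
d²: 4, 1, 1, 1, 1; Σd² = 8
ρ = 1 − 6·8/(5·24) = 1 − 48/120 = 0.600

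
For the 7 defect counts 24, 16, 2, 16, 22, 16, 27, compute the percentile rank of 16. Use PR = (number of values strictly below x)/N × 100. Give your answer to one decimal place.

14.3

N = 7.
Strictly below 16: 1. Equal to 16: 3.
PR = 1/7 × 100 = 14.3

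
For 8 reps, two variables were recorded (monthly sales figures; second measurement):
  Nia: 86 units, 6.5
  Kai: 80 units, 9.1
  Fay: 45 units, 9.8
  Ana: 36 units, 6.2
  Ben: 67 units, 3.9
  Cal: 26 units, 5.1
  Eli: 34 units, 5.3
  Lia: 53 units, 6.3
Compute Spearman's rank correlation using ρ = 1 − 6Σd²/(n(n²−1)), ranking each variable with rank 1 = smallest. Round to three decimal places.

Ranks of variable 1: 8, 7, 4, 3, 6, 1, 2, 5
Ranks of variable 2: 6, 7, 8, 4, 1, 2, 3, 5
d = r₁ − r₂: 2, 0, -4, -1, 5, -1, -1, 0
d²: 4, 0, 16, 1, 25, 1, 1, 0; Σd² = 48
ρ = 1 − 6·48/(8·63) = 1 − 288/504 = 0.429

0.429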